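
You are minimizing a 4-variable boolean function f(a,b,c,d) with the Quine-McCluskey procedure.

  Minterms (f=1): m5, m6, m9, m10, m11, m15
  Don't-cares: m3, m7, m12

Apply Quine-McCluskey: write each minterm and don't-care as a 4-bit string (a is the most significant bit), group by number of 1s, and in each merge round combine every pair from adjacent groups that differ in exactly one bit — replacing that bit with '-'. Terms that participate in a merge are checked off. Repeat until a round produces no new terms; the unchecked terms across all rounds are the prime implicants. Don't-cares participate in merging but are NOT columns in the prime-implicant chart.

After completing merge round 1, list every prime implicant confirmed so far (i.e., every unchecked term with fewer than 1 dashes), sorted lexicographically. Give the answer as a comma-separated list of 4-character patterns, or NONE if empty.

size-2^0 implicants → 0011(✓)  0101(✓)  0110(✓)  0111(✓)  1001(✓)  1010(✓)  1011(✓)  1100  1111(✓)
size-2^1 implicants → -011(✓)  -111(✓)  0-11(✓)  01-1  011-  1-11(✓)  10-1  101-
size-2^2 implicants → --11
Unchecked terms (primes): --11, 01-1, 011-, 10-1, 101-, 1100

1100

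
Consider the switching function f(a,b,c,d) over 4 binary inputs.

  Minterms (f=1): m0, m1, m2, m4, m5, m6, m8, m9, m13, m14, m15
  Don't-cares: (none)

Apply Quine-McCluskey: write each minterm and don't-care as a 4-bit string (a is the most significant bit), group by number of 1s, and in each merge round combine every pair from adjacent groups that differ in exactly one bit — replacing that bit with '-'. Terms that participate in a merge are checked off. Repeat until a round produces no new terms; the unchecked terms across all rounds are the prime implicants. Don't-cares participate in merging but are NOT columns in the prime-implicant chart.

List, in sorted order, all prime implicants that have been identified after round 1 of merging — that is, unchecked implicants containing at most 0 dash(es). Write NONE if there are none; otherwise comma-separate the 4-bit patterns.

Round 0: 0000✓ 0001✓ 0010✓ 0100✓ 0101✓ 0110✓ 1000✓ 1001✓ 1101✓ 1110✓ 1111✓
Round 1: -000✓ -001✓ -101✓ -110 0-00✓ 0-01✓ 0-10✓ 00-0✓ 000-✓ 01-0✓ 010-✓ 1-01✓ 100-✓ 11-1 111-
Round 2: --01 -00- 0--0 0-0-
PIs = {--01, -00-, -110, 0--0, 0-0-, 11-1, 111-}

NONE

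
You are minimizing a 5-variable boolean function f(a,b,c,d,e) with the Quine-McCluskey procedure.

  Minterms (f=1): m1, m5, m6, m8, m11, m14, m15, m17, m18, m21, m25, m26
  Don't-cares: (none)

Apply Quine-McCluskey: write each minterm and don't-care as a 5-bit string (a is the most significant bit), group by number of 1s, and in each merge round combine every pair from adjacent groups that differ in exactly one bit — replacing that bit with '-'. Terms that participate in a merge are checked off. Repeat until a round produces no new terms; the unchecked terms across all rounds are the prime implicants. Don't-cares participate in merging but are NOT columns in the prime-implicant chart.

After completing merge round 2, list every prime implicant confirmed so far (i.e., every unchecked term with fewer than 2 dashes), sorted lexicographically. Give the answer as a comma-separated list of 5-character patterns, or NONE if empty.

0-110, 01-11, 01000, 0111-, 1-001, 1-010

size-2^0 implicants → 00001(✓)  00101(✓)  00110(✓)  01000  01011(✓)  01110(✓)  01111(✓)  10001(✓)  10010(✓)  10101(✓)  11001(✓)  11010(✓)
size-2^1 implicants → -0001(✓)  -0101(✓)  0-110  00-01(✓)  01-11  0111-  1-001  1-010  10-01(✓)
size-2^2 implicants → -0-01
Unchecked terms (primes): -0-01, 0-110, 01-11, 01000, 0111-, 1-001, 1-010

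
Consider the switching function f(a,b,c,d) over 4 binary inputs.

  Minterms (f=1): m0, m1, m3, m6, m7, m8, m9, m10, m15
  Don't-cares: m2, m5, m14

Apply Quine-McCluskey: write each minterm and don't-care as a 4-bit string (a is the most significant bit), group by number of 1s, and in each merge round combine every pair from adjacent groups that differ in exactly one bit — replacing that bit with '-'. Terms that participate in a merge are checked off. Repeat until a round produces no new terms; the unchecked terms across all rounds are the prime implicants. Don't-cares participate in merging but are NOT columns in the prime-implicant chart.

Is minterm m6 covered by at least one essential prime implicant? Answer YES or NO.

size-2^0 implicants → 0000(✓)  0001(✓)  0010(✓)  0011(✓)  0101(✓)  0110(✓)  0111(✓)  1000(✓)  1001(✓)  1010(✓)  1110(✓)  1111(✓)
size-2^1 implicants → -000(✓)  -001(✓)  -010(✓)  -110(✓)  -111(✓)  0-01(✓)  0-10(✓)  0-11(✓)  00-0(✓)  00-1(✓)  000-(✓)  001-(✓)  01-1(✓)  011-(✓)  1-10(✓)  10-0(✓)  100-(✓)  111-(✓)
size-2^2 implicants → --10  -0-0  -00-  -11-  0--1  0-1-  00--
Unchecked terms (primes): --10, -0-0, -00-, -11-, 0--1, 0-1-, 00--
Minterm coverage:
  m0 ⊆ -0-0,-00-,00--
  m1 ⊆ -00-,0--1,00--
  m3 ⊆ 0--1,0-1-,00--
  m6 ⊆ --10,-11-,0-1-
  m7 ⊆ -11-,0--1,0-1-
  m8 ⊆ -0-0,-00-
  m9 ⊆ -00- [E]
  m10 ⊆ --10,-0-0
  m15 ⊆ -11- [E]
E = {-00-, -11-}

YES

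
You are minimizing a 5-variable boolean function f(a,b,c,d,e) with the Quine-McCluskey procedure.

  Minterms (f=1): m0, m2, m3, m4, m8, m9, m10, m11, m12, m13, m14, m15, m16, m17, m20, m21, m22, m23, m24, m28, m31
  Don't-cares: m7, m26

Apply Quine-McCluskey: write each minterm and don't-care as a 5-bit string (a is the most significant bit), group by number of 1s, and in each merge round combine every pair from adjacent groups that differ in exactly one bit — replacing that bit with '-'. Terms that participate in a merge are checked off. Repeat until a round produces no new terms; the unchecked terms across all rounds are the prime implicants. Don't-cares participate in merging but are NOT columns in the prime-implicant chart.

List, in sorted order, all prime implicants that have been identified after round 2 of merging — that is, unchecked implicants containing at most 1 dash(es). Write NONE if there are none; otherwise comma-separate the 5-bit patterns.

NONE

[col 0] 00000*, 00010*, 00011*, 00100*, 00111*, 01000*, 01001*, 01010*, 01011*, 01100*, 01101*, 01110*, 01111*, 10000*, 10001*, 10100*, 10101*, 10110*, 10111*, 11000*, 11010*, 11100*, 11111*
[col 1] -0000*, -0100*, -0111*, -1000*, -1010*, -1100*, -1111*, 0-000*, 0-010*, 0-011*, 0-100*, 0-111*, 00-00*, 00-11*, 000-0*, 0001-*, 01-00*, 01-01*, 01-10*, 01-11*, 010-0*, 010-1*, 0100-*, 0101-*, 011-0*, 011-1*, 0110-*, 0111-*, 1-000*, 1-100*, 1-111*, 10-00*, 10-01*, 1000-*, 101-0*, 101-1*, 1010-*, 1011-*, 11-00*, 110-0*
[col 2] --000*, --100*, --111, -0-00*, -1-00*, -10-0, 0--00*, 0--11, 0-0-0, 0-01-, 01--0*, 01--1*, 01-0-*, 01-1-*, 010--*, 011--*, 1--00*, 10-0-, 101--
[col 3] ---00, 01---
Prime implicants: ---00, --111, -10-0, 0--11, 0-0-0, 0-01-, 01---, 10-0-, 101--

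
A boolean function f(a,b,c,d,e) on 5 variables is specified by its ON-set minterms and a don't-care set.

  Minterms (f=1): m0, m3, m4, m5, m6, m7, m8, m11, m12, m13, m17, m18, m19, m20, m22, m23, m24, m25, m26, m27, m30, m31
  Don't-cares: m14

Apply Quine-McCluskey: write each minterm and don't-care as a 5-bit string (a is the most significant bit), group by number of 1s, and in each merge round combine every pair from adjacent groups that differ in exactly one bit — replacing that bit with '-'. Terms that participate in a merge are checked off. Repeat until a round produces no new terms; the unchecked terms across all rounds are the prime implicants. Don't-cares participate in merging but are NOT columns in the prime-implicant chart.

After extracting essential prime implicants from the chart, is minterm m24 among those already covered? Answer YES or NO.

size-2^0 implicants → 00000(✓)  00011(✓)  00100(✓)  00101(✓)  00110(✓)  00111(✓)  01000(✓)  01011(✓)  01100(✓)  01101(✓)  01110(✓)  10001(✓)  10010(✓)  10011(✓)  10100(✓)  10110(✓)  10111(✓)  11000(✓)  11001(✓)  11010(✓)  11011(✓)  11110(✓)  11111(✓)
size-2^1 implicants → -0011(✓)  -0100(✓)  -0110(✓)  -0111(✓)  -1000  -1011(✓)  -1110(✓)  0-000(✓)  0-011(✓)  0-100(✓)  0-101(✓)  0-110(✓)  00-00(✓)  00-11(✓)  001-0(✓)  001-1(✓)  0010-(✓)  0011-(✓)  01-00(✓)  011-0(✓)  0110-(✓)  1-001(✓)  1-010(✓)  1-011(✓)  1-110(✓)  1-111(✓)  10-10(✓)  10-11(✓)  100-1(✓)  1001-(✓)  101-0(✓)  1011-(✓)  11-10(✓)  11-11(✓)  110-0(✓)  110-1(✓)  1100-(✓)  1101-(✓)  1111-(✓)
size-2^2 implicants → --011  --110  -0-11  -01-0  -011-  0--00  0-1-0  0-10-  001--  1--10(✓)  1--11(✓)  1-0-1  1-01-(✓)  1-11-(✓)  10-1-(✓)  11-1-(✓)  110--
size-2^3 implicants → 1--1-
Unchecked terms (primes): --011, --110, -0-11, -01-0, -011-, -1000, 0--00, 0-1-0, 0-10-, 001--, 1--1-, 1-0-1, 110--
Minterm coverage:
  m0 ⊆ 0--00 [E]
  m3 ⊆ --011,-0-11
  m4 ⊆ -01-0,0--00,0-1-0,0-10-,001--
  m5 ⊆ 0-10-,001--
  m6 ⊆ --110,-01-0,-011-,0-1-0,001--
  m7 ⊆ -0-11,-011-,001--
  m8 ⊆ -1000,0--00
  m11 ⊆ --011 [E]
  m12 ⊆ 0--00,0-1-0,0-10-
  m13 ⊆ 0-10- [E]
  m17 ⊆ 1-0-1 [E]
  m18 ⊆ 1--1- [E]
  m19 ⊆ --011,-0-11,1--1-,1-0-1
  m20 ⊆ -01-0 [E]
  m22 ⊆ --110,-01-0,-011-,1--1-
  m23 ⊆ -0-11,-011-,1--1-
  m24 ⊆ -1000,110--
  m25 ⊆ 1-0-1,110--
  m26 ⊆ 1--1-,110--
  m27 ⊆ --011,1--1-,1-0-1,110--
  m30 ⊆ --110,1--1-
  m31 ⊆ 1--1- [E]
E = {--011, -01-0, 0--00, 0-10-, 1--1-, 1-0-1}

NO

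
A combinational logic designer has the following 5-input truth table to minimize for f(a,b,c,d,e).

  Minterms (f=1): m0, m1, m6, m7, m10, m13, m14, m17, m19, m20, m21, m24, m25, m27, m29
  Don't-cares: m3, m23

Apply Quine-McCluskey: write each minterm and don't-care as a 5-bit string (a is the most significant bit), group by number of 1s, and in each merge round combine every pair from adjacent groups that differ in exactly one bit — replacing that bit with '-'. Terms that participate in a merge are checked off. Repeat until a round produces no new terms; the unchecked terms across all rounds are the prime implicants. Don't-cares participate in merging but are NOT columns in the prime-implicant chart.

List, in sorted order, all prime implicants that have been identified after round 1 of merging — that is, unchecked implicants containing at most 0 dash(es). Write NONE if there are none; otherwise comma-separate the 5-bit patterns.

[col 0] 00000*, 00001*, 00011*, 00110*, 00111*, 01010*, 01101*, 01110*, 10001*, 10011*, 10100*, 10101*, 10111*, 11000*, 11001*, 11011*, 11101*
[col 1] -0001*, -0011*, -0111*, -1101, 0-110, 00-11*, 000-1*, 0000-, 0011-, 01-10, 1-001*, 1-011*, 1-101*, 10-01*, 10-11*, 100-1*, 101-1*, 1010-, 11-01*, 110-1*, 1100-
[col 2] -0-11, -00-1, 1--01, 1-0-1, 10--1
Prime implicants: -0-11, -00-1, -1101, 0-110, 0000-, 0011-, 01-10, 1--01, 1-0-1, 10--1, 1010-, 1100-

NONE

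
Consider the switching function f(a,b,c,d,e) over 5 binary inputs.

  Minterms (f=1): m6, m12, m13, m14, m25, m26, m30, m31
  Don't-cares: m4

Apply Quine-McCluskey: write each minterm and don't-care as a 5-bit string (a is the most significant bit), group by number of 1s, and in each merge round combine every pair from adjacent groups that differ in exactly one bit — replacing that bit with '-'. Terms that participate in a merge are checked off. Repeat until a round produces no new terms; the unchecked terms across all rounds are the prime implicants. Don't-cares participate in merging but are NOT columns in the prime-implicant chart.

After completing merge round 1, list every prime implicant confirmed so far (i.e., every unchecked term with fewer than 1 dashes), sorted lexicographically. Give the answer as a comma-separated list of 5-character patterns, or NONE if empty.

11001

Round 0: 00100✓ 00110✓ 01100✓ 01101✓ 01110✓ 11001 11010✓ 11110✓ 11111✓
Round 1: -1110 0-100✓ 0-110✓ 001-0✓ 011-0✓ 0110- 11-10 1111-
Round 2: 0-1-0
PIs = {-1110, 0-1-0, 0110-, 11-10, 11001, 1111-}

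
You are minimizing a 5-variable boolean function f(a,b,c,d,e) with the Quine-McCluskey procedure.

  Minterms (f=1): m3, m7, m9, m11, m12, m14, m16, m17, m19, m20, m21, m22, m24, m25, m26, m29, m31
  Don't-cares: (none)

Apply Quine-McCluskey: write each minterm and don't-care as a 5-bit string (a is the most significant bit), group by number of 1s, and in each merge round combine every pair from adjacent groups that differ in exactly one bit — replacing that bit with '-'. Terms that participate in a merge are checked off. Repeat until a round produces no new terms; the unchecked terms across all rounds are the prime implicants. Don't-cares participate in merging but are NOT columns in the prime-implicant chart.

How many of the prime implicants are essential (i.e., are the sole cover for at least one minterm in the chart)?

Round 0: 00011✓ 00111✓ 01001✓ 01011✓ 01100✓ 01110✓ 10000✓ 10001✓ 10011✓ 10100✓ 10101✓ 10110✓ 11000✓ 11001✓ 11010✓ 11101✓ 11111✓
Round 1: -0011 -1001 0-011 00-11 010-1 011-0 1-000✓ 1-001✓ 1-101✓ 10-00✓ 10-01✓ 100-1 1000-✓ 101-0 1010-✓ 11-01✓ 110-0 1100-✓ 111-1
Round 2: 1--01 1-00- 10-0-
PIs = {-0011, -1001, 0-011, 00-11, 010-1, 011-0, 1--01, 1-00-, 10-0-, 100-1, 101-0, 110-0, 111-1}
Coverage chart:
  m3: -0011,0-011,00-11
  m7: 00-11 ←essential
  m9: -1001,010-1
  m11: 0-011,010-1
  m12: 011-0 ←essential
  m14: 011-0 ←essential
  m16: 1-00-,10-0-
  m17: 1--01,1-00-,10-0-,100-1
  m19: -0011,100-1
  m20: 10-0-,101-0
  m21: 1--01,10-0-
  m22: 101-0 ←essential
  m24: 1-00-,110-0
  m25: -1001,1--01,1-00-
  m26: 110-0 ←essential
  m29: 1--01,111-1
  m31: 111-1 ←essential
Essential: 00-11, 011-0, 101-0, 110-0, 111-1

5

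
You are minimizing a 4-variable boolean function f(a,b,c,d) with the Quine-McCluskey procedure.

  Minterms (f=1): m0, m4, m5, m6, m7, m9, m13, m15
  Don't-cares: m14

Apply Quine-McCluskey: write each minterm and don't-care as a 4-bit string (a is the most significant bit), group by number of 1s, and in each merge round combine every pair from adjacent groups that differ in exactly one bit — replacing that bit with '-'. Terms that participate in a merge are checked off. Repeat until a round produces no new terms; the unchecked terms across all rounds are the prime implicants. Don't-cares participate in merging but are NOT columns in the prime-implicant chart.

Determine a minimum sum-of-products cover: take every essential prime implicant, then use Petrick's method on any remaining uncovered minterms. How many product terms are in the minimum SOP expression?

size-2^0 implicants → 0000(✓)  0100(✓)  0101(✓)  0110(✓)  0111(✓)  1001(✓)  1101(✓)  1110(✓)  1111(✓)
size-2^1 implicants → -101(✓)  -110(✓)  -111(✓)  0-00  01-0(✓)  01-1(✓)  010-(✓)  011-(✓)  1-01  11-1(✓)  111-(✓)
size-2^2 implicants → -1-1  -11-  01--
Unchecked terms (primes): -1-1, -11-, 0-00, 01--, 1-01
Minterm coverage:
  m0 ⊆ 0-00 [E]
  m4 ⊆ 0-00,01--
  m5 ⊆ -1-1,01--
  m6 ⊆ -11-,01--
  m7 ⊆ -1-1,-11-,01--
  m9 ⊆ 1-01 [E]
  m13 ⊆ -1-1,1-01
  m15 ⊆ -1-1,-11-
E = {0-00, 1-01}
Petrick residual → -1-1, -11-
Cover = bd + bc + a'c'd' + ac'd  |cover|=4

4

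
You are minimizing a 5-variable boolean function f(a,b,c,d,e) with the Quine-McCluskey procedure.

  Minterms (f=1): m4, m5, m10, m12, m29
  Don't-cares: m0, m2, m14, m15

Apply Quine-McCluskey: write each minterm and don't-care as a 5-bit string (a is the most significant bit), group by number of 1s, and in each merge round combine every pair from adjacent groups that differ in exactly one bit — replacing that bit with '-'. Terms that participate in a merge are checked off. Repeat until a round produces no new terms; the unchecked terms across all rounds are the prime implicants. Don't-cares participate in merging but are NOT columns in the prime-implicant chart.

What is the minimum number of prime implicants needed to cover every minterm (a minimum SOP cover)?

[col 0] 00000*, 00010*, 00100*, 00101*, 01010*, 01100*, 01110*, 01111*, 11101
[col 1] 0-010, 0-100, 00-00, 000-0, 0010-, 01-10, 011-0, 0111-
Prime implicants: 0-010, 0-100, 00-00, 000-0, 0010-, 01-10, 011-0, 0111-, 11101
PI chart (minterm → PIs covering it):
  4 | 0-100,00-00,0010-
  5 | 0010-  (sole → essential)
  10 | 0-010,01-10
  12 | 0-100,011-0
  29 | 11101  (sole → essential)
Essential prime implicants: 0010-, 11101
Petrick residual → 0-010, 0-100
Minimum SOP uses 4 PIs: a'c'de' + a'cd'e' + a'b'cd' + abcd'e

4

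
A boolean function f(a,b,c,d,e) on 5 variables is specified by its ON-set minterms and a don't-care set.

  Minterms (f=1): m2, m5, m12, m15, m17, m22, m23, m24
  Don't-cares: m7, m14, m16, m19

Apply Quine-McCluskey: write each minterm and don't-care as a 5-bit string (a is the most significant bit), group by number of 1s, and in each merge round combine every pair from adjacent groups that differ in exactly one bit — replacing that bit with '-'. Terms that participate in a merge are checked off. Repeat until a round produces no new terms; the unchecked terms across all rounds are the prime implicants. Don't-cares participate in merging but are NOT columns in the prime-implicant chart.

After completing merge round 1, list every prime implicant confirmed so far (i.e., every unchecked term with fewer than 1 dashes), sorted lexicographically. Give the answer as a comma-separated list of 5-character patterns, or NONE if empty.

size-2^0 implicants → 00010  00101(✓)  00111(✓)  01100(✓)  01110(✓)  01111(✓)  10000(✓)  10001(✓)  10011(✓)  10110(✓)  10111(✓)  11000(✓)
size-2^1 implicants → -0111  0-111  001-1  011-0  0111-  1-000  10-11  100-1  1000-  1011-
Unchecked terms (primes): -0111, 0-111, 00010, 001-1, 011-0, 0111-, 1-000, 10-11, 100-1, 1000-, 1011-

00010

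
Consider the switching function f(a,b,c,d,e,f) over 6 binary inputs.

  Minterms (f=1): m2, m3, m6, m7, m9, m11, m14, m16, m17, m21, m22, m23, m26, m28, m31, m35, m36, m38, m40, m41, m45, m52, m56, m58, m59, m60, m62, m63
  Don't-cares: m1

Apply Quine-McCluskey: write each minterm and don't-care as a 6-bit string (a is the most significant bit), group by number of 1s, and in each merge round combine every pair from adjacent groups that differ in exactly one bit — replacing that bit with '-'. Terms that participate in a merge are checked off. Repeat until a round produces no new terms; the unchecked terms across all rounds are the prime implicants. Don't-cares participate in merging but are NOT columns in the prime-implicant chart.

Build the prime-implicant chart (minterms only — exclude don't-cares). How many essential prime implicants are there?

[col 0] 000001*, 000010*, 000011*, 000110*, 000111*, 001001*, 001011*, 001110*, 010000*, 010001*, 010101*, 010110*, 010111*, 011010*, 011100*, 011111*, 100011*, 100100*, 100110*, 101000*, 101001*, 101101*, 110100*, 111000*, 111010*, 111011*, 111100*, 111110*, 111111*
[col 1] -00011, -00110, -01001, -11010, -11100, -11111, 0-0001, 0-0110*, 0-0111*, 00-001*, 00-011*, 00-110, 000-10*, 000-11*, 0000-1*, 00001-*, 00011-*, 0010-1*, 01-111, 010-01, 01000-, 0101-1, 01011-*, 1-0100, 1-1000, 1001-0, 101-01, 10100-, 11-100, 111-00*, 111-10*, 111-11*, 1110-0*, 11101-*, 1111-0*, 11111-*
[col 2] 0-011-, 00-0-1, 000-1-, 111--0, 111-1-
Prime implicants: -00011, -00110, -01001, -11010, -11100, -11111, 0-0001, 0-011-, 00-0-1, 00-110, 000-1-, 01-111, 010-01, 01000-, 0101-1, 1-0100, 1-1000, 1001-0, 101-01, 10100-, 11-100, 111--0, 111-1-
PI chart (minterm → PIs covering it):
  2 | 000-1-  (sole → essential)
  3 | -00011,00-0-1,000-1-
  6 | -00110,0-011-,00-110,000-1-
  7 | 0-011-,000-1-
  9 | -01001,00-0-1
  11 | 00-0-1  (sole → essential)
  14 | 00-110  (sole → essential)
  16 | 01000-  (sole → essential)
  17 | 0-0001,010-01,01000-
  21 | 010-01,0101-1
  22 | 0-011-  (sole → essential)
  23 | 0-011-,01-111,0101-1
  26 | -11010  (sole → essential)
  28 | -11100  (sole → essential)
  31 | -11111,01-111
  35 | -00011  (sole → essential)
  36 | 1-0100,1001-0
  38 | -00110,1001-0
  40 | 1-1000,10100-
  41 | -01001,101-01,10100-
  45 | 101-01  (sole → essential)
  52 | 1-0100,11-100
  56 | 1-1000,111--0
  58 | -11010,111--0,111-1-
  59 | 111-1-  (sole → essential)
  60 | -11100,11-100,111--0
  62 | 111--0,111-1-
  63 | -11111,111-1-
Essential prime implicants: -00011, -11010, -11100, 0-011-, 00-0-1, 00-110, 000-1-, 01000-, 101-01, 111-1-

10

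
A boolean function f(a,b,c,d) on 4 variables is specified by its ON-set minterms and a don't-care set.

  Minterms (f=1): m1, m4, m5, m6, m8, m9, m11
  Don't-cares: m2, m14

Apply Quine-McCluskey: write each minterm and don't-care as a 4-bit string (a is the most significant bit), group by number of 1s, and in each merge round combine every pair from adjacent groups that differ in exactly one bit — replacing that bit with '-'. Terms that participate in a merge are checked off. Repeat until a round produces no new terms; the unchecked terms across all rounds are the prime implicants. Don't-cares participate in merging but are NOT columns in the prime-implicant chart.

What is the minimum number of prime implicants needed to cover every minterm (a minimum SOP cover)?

[col 0] 0001*, 0010*, 0100*, 0101*, 0110*, 1000*, 1001*, 1011*, 1110*
[col 1] -001, -110, 0-01, 0-10, 01-0, 010-, 10-1, 100-
Prime implicants: -001, -110, 0-01, 0-10, 01-0, 010-, 10-1, 100-
PI chart (minterm → PIs covering it):
  1 | -001,0-01
  4 | 01-0,010-
  5 | 0-01,010-
  6 | -110,0-10,01-0
  8 | 100-  (sole → essential)
  9 | -001,10-1,100-
  11 | 10-1  (sole → essential)
Essential prime implicants: 10-1, 100-
Petrick residual → 0-01, 01-0
Minimum SOP uses 4 PIs: a'c'd + a'bd' + ab'd + ab'c'

4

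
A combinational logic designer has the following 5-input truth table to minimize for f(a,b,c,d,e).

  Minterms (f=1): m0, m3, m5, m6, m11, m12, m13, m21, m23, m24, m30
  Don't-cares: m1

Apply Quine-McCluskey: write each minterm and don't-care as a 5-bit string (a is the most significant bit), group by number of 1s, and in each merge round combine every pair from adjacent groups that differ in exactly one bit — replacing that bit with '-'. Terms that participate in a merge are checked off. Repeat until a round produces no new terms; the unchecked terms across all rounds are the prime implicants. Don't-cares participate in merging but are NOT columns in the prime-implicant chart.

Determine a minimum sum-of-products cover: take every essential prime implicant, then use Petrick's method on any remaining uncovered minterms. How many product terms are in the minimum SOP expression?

Round 0: 00000✓ 00001✓ 00011✓ 00101✓ 00110 01011✓ 01100✓ 01101✓ 10101✓ 10111✓ 11000 11110
Round 1: -0101 0-011 0-101 00-01 000-1 0000- 0110- 101-1
PIs = {-0101, 0-011, 0-101, 00-01, 000-1, 0000-, 00110, 0110-, 101-1, 11000, 11110}
Coverage chart:
  m0: 0000- ←essential
  m3: 0-011,000-1
  m5: -0101,0-101,00-01
  m6: 00110 ←essential
  m11: 0-011 ←essential
  m12: 0110- ←essential
  m13: 0-101,0110-
  m21: -0101,101-1
  m23: 101-1 ←essential
  m24: 11000 ←essential
  m30: 11110 ←essential
Essential: 0-011, 0000-, 00110, 0110-, 101-1, 11000, 11110
Petrick residual → -0101
Min cover (8 terms): b'cd'e + a'c'de + a'b'c'd' + a'b'cde' + a'bcd' + ab'ce + abc'd'e' + abcde'

8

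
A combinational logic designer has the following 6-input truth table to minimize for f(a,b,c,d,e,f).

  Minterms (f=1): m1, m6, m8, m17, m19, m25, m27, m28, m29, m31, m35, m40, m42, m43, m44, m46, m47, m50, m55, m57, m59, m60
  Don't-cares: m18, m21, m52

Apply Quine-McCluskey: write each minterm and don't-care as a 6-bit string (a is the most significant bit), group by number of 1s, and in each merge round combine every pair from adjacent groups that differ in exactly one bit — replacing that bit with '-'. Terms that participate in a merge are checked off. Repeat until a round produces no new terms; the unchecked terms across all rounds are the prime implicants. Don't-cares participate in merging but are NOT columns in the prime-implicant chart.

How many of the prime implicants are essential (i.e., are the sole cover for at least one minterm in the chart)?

9

[col 0] 000001*, 000110, 001000*, 010001*, 010010*, 010011*, 010101*, 011001*, 011011*, 011100*, 011101*, 011111*, 100011*, 101000*, 101010*, 101011*, 101100*, 101110*, 101111*, 110010*, 110100*, 110111, 111001*, 111011*, 111100*
[col 1] -01000, -10010, -11001*, -11011*, -11100, 0-0001, 01-001*, 01-011*, 01-101*, 010-01*, 0100-1*, 01001-, 011-01*, 011-11*, 0110-1*, 0111-1*, 01110-, 1-1011, 1-1100, 10-011, 101-00*, 101-10*, 101-11*, 1010-0*, 10101-*, 1011-0*, 10111-*, 11-100, 1110-1*
[col 2] -110-1, 01--01, 01-0-1, 011--1, 101--0, 101-1-
Prime implicants: -01000, -10010, -110-1, -11100, 0-0001, 000110, 01--01, 01-0-1, 01001-, 011--1, 01110-, 1-1011, 1-1100, 10-011, 101--0, 101-1-, 11-100, 110111
PI chart (minterm → PIs covering it):
  1 | 0-0001  (sole → essential)
  6 | 000110  (sole → essential)
  8 | -01000  (sole → essential)
  17 | 0-0001,01--01,01-0-1
  19 | 01-0-1,01001-
  25 | -110-1,01--01,01-0-1,011--1
  27 | -110-1,01-0-1,011--1
  28 | -11100,01110-
  29 | 01--01,011--1,01110-
  31 | 011--1  (sole → essential)
  35 | 10-011  (sole → essential)
  40 | -01000,101--0
  42 | 101--0,101-1-
  43 | 1-1011,10-011,101-1-
  44 | 1-1100,101--0
  46 | 101--0,101-1-
  47 | 101-1-  (sole → essential)
  50 | -10010  (sole → essential)
  55 | 110111  (sole → essential)
  57 | -110-1  (sole → essential)
  59 | -110-1,1-1011
  60 | -11100,1-1100,11-100
Essential prime implicants: -01000, -10010, -110-1, 0-0001, 000110, 011--1, 10-011, 101-1-, 110111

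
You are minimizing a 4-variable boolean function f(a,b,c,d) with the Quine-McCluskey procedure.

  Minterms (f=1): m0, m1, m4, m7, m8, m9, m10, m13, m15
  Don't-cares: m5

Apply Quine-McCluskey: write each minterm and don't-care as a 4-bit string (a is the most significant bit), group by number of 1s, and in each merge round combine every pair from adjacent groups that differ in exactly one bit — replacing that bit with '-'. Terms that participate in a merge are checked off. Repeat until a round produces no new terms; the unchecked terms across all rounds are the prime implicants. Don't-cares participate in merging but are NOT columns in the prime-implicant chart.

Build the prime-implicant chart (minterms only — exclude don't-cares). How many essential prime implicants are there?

3

Round 0: 0000✓ 0001✓ 0100✓ 0101✓ 0111✓ 1000✓ 1001✓ 1010✓ 1101✓ 1111✓
Round 1: -000✓ -001✓ -101✓ -111✓ 0-00✓ 0-01✓ 000-✓ 01-1✓ 010-✓ 1-01✓ 10-0 100-✓ 11-1✓
Round 2: --01 -00- -1-1 0-0-
PIs = {--01, -00-, -1-1, 0-0-, 10-0}
Coverage chart:
  m0: -00-,0-0-
  m1: --01,-00-,0-0-
  m4: 0-0- ←essential
  m7: -1-1 ←essential
  m8: -00-,10-0
  m9: --01,-00-
  m10: 10-0 ←essential
  m13: --01,-1-1
  m15: -1-1 ←essential
Essential: -1-1, 0-0-, 10-0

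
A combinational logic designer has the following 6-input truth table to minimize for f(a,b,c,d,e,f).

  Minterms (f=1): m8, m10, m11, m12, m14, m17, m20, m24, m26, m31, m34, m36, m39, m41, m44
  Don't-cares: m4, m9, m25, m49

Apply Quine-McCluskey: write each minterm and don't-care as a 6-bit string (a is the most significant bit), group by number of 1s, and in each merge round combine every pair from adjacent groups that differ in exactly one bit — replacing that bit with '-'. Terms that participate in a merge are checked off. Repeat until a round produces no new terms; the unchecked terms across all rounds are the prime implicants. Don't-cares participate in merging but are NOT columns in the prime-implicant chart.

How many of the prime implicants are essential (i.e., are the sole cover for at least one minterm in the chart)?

9

[col 0] 000100*, 001000*, 001001*, 001010*, 001011*, 001100*, 001110*, 010001*, 010100*, 011000*, 011001*, 011010*, 011111, 100010, 100100*, 100111, 101001*, 101100*, 110001*
[col 1] -00100*, -01001, -01100*, -10001, 0-0100, 0-1000*, 0-1001*, 0-1010*, 00-100*, 001-00*, 001-10*, 0010-0*, 0010-1*, 00100-*, 00101-*, 0011-0*, 01-001, 0110-0*, 01100-*, 10-100*
[col 2] -0-100, 0-10-0, 0-100-, 001--0, 0010--
Prime implicants: -0-100, -01001, -10001, 0-0100, 0-10-0, 0-100-, 001--0, 0010--, 01-001, 011111, 100010, 100111
PI chart (minterm → PIs covering it):
  8 | 0-10-0,0-100-,001--0,0010--
  10 | 0-10-0,001--0,0010--
  11 | 0010--  (sole → essential)
  12 | -0-100,001--0
  14 | 001--0  (sole → essential)
  17 | -10001,01-001
  20 | 0-0100  (sole → essential)
  24 | 0-10-0,0-100-
  26 | 0-10-0  (sole → essential)
  31 | 011111  (sole → essential)
  34 | 100010  (sole → essential)
  36 | -0-100  (sole → essential)
  39 | 100111  (sole → essential)
  41 | -01001  (sole → essential)
  44 | -0-100  (sole → essential)
Essential prime implicants: -0-100, -01001, 0-0100, 0-10-0, 001--0, 0010--, 011111, 100010, 100111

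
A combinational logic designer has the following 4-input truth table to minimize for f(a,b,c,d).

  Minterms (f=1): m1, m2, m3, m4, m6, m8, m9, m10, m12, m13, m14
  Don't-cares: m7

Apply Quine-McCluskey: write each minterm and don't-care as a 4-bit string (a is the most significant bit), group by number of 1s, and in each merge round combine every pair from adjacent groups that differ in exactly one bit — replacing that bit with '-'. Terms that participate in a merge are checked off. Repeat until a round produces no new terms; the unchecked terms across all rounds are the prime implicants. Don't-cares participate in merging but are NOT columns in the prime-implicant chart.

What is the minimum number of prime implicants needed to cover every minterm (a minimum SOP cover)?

4

Round 0: 0001✓ 0010✓ 0011✓ 0100✓ 0110✓ 0111✓ 1000✓ 1001✓ 1010✓ 1100✓ 1101✓ 1110✓
Round 1: -001 -010✓ -100✓ -110✓ 0-10✓ 0-11✓ 00-1 001-✓ 01-0✓ 011-✓ 1-00✓ 1-01✓ 1-10✓ 10-0✓ 100-✓ 11-0✓ 110-✓
Round 2: --10 -1-0 0-1- 1--0 1-0-
PIs = {--10, -001, -1-0, 0-1-, 00-1, 1--0, 1-0-}
Coverage chart:
  m1: -001,00-1
  m2: --10,0-1-
  m3: 0-1-,00-1
  m4: -1-0 ←essential
  m6: --10,-1-0,0-1-
  m8: 1--0,1-0-
  m9: -001,1-0-
  m10: --10,1--0
  m12: -1-0,1--0,1-0-
  m13: 1-0- ←essential
  m14: --10,-1-0,1--0
Essential: -1-0, 1-0-
Petrick residual → --10, 00-1
Min cover (4 terms): cd' + bd' + a'b'd + ac'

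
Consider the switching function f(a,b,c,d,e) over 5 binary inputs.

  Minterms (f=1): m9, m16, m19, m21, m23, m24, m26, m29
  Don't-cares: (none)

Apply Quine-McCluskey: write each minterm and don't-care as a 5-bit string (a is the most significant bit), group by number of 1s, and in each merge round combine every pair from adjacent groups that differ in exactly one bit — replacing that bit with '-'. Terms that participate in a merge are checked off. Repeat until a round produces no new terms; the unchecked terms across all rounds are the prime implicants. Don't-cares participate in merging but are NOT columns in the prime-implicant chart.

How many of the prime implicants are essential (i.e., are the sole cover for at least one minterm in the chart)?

size-2^0 implicants → 01001  10000(✓)  10011(✓)  10101(✓)  10111(✓)  11000(✓)  11010(✓)  11101(✓)
size-2^1 implicants → 1-000  1-101  10-11  101-1  110-0
Unchecked terms (primes): 01001, 1-000, 1-101, 10-11, 101-1, 110-0
Minterm coverage:
  m9 ⊆ 01001 [E]
  m16 ⊆ 1-000 [E]
  m19 ⊆ 10-11 [E]
  m21 ⊆ 1-101,101-1
  m23 ⊆ 10-11,101-1
  m24 ⊆ 1-000,110-0
  m26 ⊆ 110-0 [E]
  m29 ⊆ 1-101 [E]
E = {01001, 1-000, 1-101, 10-11, 110-0}

5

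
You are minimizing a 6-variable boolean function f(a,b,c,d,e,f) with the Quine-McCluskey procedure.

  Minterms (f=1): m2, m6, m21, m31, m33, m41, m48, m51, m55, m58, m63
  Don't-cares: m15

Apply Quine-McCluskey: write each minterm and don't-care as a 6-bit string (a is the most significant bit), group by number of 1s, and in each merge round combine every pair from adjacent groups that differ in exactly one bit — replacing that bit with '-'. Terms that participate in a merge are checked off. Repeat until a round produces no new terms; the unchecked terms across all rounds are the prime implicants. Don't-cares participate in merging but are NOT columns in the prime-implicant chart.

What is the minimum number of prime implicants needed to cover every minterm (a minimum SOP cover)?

7

Round 0: 000010✓ 000110✓ 001111✓ 010101 011111✓ 100001✓ 101001✓ 110000 110011✓ 110111✓ 111010 111111✓
Round 1: -11111 0-1111 000-10 10-001 11-111 110-11
PIs = {-11111, 0-1111, 000-10, 010101, 10-001, 11-111, 110-11, 110000, 111010}
Coverage chart:
  m2: 000-10 ←essential
  m6: 000-10 ←essential
  m21: 010101 ←essential
  m31: -11111,0-1111
  m33: 10-001 ←essential
  m41: 10-001 ←essential
  m48: 110000 ←essential
  m51: 110-11 ←essential
  m55: 11-111,110-11
  m58: 111010 ←essential
  m63: -11111,11-111
Essential: 000-10, 010101, 10-001, 110-11, 110000, 111010
Petrick residual → -11111
Min cover (7 terms): bcdef + a'b'c'ef' + a'bc'de'f + ab'd'e'f + abc'ef + abc'd'e'f' + abcd'ef'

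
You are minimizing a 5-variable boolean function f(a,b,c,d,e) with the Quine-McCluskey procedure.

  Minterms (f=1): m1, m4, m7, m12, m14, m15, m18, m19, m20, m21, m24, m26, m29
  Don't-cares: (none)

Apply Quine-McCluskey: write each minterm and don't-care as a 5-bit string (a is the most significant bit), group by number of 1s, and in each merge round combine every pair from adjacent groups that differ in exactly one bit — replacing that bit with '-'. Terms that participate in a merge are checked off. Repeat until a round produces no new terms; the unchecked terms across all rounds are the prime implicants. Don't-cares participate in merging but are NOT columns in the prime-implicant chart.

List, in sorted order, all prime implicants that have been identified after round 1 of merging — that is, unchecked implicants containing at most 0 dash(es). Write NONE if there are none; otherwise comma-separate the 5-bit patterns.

00001

Round 0: 00001 00100✓ 00111✓ 01100✓ 01110✓ 01111✓ 10010✓ 10011✓ 10100✓ 10101✓ 11000✓ 11010✓ 11101✓
Round 1: -0100 0-100 0-111 011-0 0111- 1-010 1-101 1001- 1010- 110-0
PIs = {-0100, 0-100, 0-111, 00001, 011-0, 0111-, 1-010, 1-101, 1001-, 1010-, 110-0}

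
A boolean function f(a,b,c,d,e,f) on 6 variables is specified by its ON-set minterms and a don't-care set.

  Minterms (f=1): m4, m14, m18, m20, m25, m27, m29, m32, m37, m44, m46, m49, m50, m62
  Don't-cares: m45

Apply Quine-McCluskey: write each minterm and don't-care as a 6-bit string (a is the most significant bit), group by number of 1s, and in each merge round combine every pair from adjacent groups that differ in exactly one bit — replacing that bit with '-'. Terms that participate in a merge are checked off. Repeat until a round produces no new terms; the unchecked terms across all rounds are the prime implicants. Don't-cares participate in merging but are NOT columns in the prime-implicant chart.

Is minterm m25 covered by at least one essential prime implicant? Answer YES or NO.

[col 0] 000100*, 001110*, 010010*, 010100*, 011001*, 011011*, 011101*, 100000, 100101*, 101100*, 101101*, 101110*, 110001, 110010*, 111110*
[col 1] -01110, -10010, 0-0100, 011-01, 0110-1, 1-1110, 10-101, 1011-0, 10110-
Prime implicants: -01110, -10010, 0-0100, 011-01, 0110-1, 1-1110, 10-101, 100000, 1011-0, 10110-, 110001
PI chart (minterm → PIs covering it):
  4 | 0-0100  (sole → essential)
  14 | -01110  (sole → essential)
  18 | -10010  (sole → essential)
  20 | 0-0100  (sole → essential)
  25 | 011-01,0110-1
  27 | 0110-1  (sole → essential)
  29 | 011-01  (sole → essential)
  32 | 100000  (sole → essential)
  37 | 10-101  (sole → essential)
  44 | 1011-0,10110-
  46 | -01110,1-1110,1011-0
  49 | 110001  (sole → essential)
  50 | -10010  (sole → essential)
  62 | 1-1110  (sole → essential)
Essential prime implicants: -01110, -10010, 0-0100, 011-01, 0110-1, 1-1110, 10-101, 100000, 110001

YES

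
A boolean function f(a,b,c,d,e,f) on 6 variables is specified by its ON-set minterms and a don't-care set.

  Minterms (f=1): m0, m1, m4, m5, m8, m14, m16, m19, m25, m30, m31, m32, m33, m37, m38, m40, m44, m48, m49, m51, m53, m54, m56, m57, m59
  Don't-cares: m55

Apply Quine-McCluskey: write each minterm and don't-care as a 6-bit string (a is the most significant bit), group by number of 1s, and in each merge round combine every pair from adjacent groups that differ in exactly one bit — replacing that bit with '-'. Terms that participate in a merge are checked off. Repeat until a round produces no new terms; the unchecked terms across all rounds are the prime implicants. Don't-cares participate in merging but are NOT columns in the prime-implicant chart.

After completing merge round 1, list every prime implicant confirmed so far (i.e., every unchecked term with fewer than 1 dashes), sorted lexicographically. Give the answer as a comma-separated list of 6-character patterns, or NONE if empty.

NONE

Round 0: 000000✓ 000001✓ 000100✓ 000101✓ 001000✓ 001110✓ 010000✓ 010011✓ 011001✓ 011110✓ 011111✓ 100000✓ 100001✓ 100101✓ 100110✓ 101000✓ 101100✓ 110000✓ 110001✓ 110011✓ 110101✓ 110110✓ 110111✓ 111000✓ 111001✓ 111011✓
Round 1: -00000✓ -00001✓ -00101✓ -01000✓ -10000✓ -10011 -11001 0-0000✓ 0-1110 00-000✓ 000-00✓ 000-01✓ 00000-✓ 00010-✓ 01111- 1-0000✓ 1-0001✓ 1-0101✓ 1-0110 1-1000✓ 10-000✓ 100-01✓ 10000-✓ 101-00 11-000✓ 11-001✓ 11-011✓ 110-01✓ 110-11✓ 1100-1✓ 11000-✓ 1101-1✓ 11011- 1110-1✓ 11100-✓
Round 2: --0000 -0-000 -00-01 -0000- 000-0- 1--000 1-0-01 1-000- 11-0-1 11-00- 110--1
PIs = {--0000, -0-000, -00-01, -0000-, -10011, -11001, 0-1110, 000-0-, 01111-, 1--000, 1-0-01, 1-000-, 1-0110, 101-00, 11-0-1, 11-00-, 110--1, 11011-}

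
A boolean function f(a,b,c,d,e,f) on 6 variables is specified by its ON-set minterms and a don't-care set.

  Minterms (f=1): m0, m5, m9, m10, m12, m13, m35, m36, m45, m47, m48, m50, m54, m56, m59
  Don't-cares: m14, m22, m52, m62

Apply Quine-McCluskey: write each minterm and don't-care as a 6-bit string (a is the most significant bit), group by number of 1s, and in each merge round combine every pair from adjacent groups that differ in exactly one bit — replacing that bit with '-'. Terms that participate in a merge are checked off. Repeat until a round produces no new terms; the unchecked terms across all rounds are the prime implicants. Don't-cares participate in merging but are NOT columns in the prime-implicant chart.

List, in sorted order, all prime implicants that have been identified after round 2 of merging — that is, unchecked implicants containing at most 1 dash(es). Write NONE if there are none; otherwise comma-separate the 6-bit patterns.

Round 0: 000000 000101✓ 001001✓ 001010✓ 001100✓ 001101✓ 001110✓ 010110✓ 100011 100100✓ 101101✓ 101111✓ 110000✓ 110010✓ 110100✓ 110110✓ 111000✓ 111011 111110✓
Round 1: -01101 -10110 00-101 001-01 001-10 0011-0 00110- 1-0100 1011-1 11-000 11-110 110-00✓ 110-10✓ 1100-0✓ 1101-0✓
Round 2: 110--0
PIs = {-01101, -10110, 00-101, 000000, 001-01, 001-10, 0011-0, 00110-, 1-0100, 100011, 1011-1, 11-000, 11-110, 110--0, 111011}

-01101, -10110, 00-101, 000000, 001-01, 001-10, 0011-0, 00110-, 1-0100, 100011, 1011-1, 11-000, 11-110, 111011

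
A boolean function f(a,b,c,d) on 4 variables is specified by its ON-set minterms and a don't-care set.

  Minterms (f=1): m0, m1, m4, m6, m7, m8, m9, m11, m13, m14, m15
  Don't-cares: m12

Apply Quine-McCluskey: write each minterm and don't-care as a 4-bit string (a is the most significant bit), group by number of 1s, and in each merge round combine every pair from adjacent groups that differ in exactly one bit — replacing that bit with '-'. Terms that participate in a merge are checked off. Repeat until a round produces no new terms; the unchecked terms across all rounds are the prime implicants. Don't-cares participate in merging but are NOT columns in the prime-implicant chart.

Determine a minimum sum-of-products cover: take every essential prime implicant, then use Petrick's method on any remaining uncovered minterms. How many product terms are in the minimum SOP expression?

4

[col 0] 0000*, 0001*, 0100*, 0110*, 0111*, 1000*, 1001*, 1011*, 1100*, 1101*, 1110*, 1111*
[col 1] -000*, -001*, -100*, -110*, -111*, 0-00*, 000-*, 01-0*, 011-*, 1-00*, 1-01*, 1-11*, 10-1*, 100-*, 11-0*, 11-1*, 110-*, 111-*
[col 2] --00, -00-, -1-0, -11-, 1--1, 1-0-, 11--
Prime implicants: --00, -00-, -1-0, -11-, 1--1, 1-0-, 11--
PI chart (minterm → PIs covering it):
  0 | --00,-00-
  1 | -00-  (sole → essential)
  4 | --00,-1-0
  6 | -1-0,-11-
  7 | -11-  (sole → essential)
  8 | --00,-00-,1-0-
  9 | -00-,1--1,1-0-
  11 | 1--1  (sole → essential)
  13 | 1--1,1-0-,11--
  14 | -1-0,-11-,11--
  15 | -11-,1--1,11--
Essential prime implicants: -00-, -11-, 1--1
Petrick residual → --00
Minimum SOP uses 4 PIs: c'd' + b'c' + bc + ad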